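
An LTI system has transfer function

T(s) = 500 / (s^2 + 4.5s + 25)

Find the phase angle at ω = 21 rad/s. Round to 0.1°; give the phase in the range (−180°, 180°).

At s = jω = j21:
quadratic: (j21)² + 4.5·j21 + 25 = -416 + j94.5 → |·| ≈ 426.6, ∠ ≈ 167.20°
∠T = 0.00° − 167.20° = -167.20°

-167.2°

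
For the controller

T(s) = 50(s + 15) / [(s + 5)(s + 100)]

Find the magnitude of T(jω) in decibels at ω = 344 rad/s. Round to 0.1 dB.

-17.1 dB

At s = jω = j344:
zero (s+15): 15 + j344 → |·| = √(15²+344²) = √118561 ≈ 344.33, ∠ = arctan(344/15) ≈ 87.50°
pole (s+5): 5 + j344 → |·| = √(5²+344²) = √118361 ≈ 344.04, ∠ = arctan(344/5) ≈ 89.17°
pole (s+100): 100 + j344 → |·| = √(100²+344²) = √128336 ≈ 358.24, ∠ = arctan(344/100) ≈ 73.79°
|T| = 50 · 344.33 / 1.2325e+05 ≈ 0.13969
Gain = 20 log₁₀(0.13969) ≈ -17.10 dB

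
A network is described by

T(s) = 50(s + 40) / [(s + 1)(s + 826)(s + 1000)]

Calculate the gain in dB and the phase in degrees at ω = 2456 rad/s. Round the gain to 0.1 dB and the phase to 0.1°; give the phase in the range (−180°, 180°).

At s = jω = j2456:
zero (s+40): 40 + j2456 → |·| = √(40²+2456²) = √6033536 ≈ 2456.3, ∠ = arctan(2456/40) ≈ 89.07°
pole (s+1): 1 + j2456 → |·| = √(1²+2456²) = √6031937 ≈ 2456, ∠ = arctan(2456/1) ≈ 89.98°
pole (s+826): 826 + j2456 → |·| = √(826²+2456²) = √6714212 ≈ 2591.2, ∠ = arctan(2456/826) ≈ 71.41°
pole (s+1000): 1000 + j2456 → |·| = √(1000²+2456²) = √7031936 ≈ 2651.8, ∠ = arctan(2456/1000) ≈ 67.85°
|T| = 50 · 2456.3 / 1.6876e+10 ≈ 7.2775e-06
Gain = 20 log₁₀(7.2775e-06) ≈ -102.76 dB
∠T = 89.07° − 229.24° = -140.17°

-102.8 dB, -140.2°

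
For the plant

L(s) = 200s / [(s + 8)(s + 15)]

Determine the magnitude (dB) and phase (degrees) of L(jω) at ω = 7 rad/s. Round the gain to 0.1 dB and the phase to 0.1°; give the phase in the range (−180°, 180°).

At s = jω = j7:
zero at origin: s = j7 → |·| = 7, ∠ = 90.00°
pole (s+8): 8 + j7 → |·| = √(8²+7²) = √113 ≈ 10.63, ∠ = arctan(7/8) ≈ 41.19°
pole (s+15): 15 + j7 → |·| = √(15²+7²) = √274 ≈ 16.553, ∠ = arctan(7/15) ≈ 25.02°
|L| = 200 · 7 / 175.96 ≈ 7.9564
Gain = 20 log₁₀(7.9564) ≈ 18.01 dB
∠L = 90.00° − 66.21° = 23.79°

18.0 dB, 23.8°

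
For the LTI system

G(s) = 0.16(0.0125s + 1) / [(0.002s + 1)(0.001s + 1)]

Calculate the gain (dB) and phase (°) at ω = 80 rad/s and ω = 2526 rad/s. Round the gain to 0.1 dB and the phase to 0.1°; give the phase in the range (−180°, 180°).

ω = 80: -13.0 dB, 31.3°; ω = 2526: -8.8 dB, -59.0°

At ω = 80 rad/s:
zero (1 + j80·0.0125) = 1 + j1 → |·| ≈ 1.4142, ∠ ≈ 45.00°
pole (1 + j80·0.002) = 1 + j0.16 → |·| ≈ 1.0127, ∠ ≈ 9.09°
pole (1 + j80·0.001) = 1 + j0.08 → |·| ≈ 1.0032, ∠ ≈ 4.57°
|G| = 0.16 · 1.4142 / (1.0127 · 1.0032) ≈ 0.22272
Gain = 20 log₁₀(0.22272) ≈ -13.04 dB
∠G = (45.00°) − (9.09° + 4.57°) = 31.34°

At ω = 2526 rad/s:
zero (1 + j2526·0.0125) = 1 + j31.575 → |·| ≈ 31.591, ∠ ≈ 88.19°
pole (1 + j2526·0.002) = 1 + j5.052 → |·| ≈ 5.15, ∠ ≈ 78.80°
pole (1 + j2526·0.001) = 1 + j2.526 → |·| ≈ 2.7167, ∠ ≈ 68.40°
|G| = 0.16 · 31.591 / (5.15 · 2.7167) ≈ 0.36127
Gain = 20 log₁₀(0.36127) ≈ -8.84 dB
∠G = (88.19°) − (78.80° + 68.40°) = -59.01°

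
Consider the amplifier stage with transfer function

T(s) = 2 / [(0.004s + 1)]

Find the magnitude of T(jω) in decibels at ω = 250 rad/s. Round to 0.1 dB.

3.0 dB

At ω = 250 rad/s:
pole (1 + j250·0.004) = 1 + j1 → |·| ≈ 1.4142, ∠ ≈ 45.00°
|T| = 2 · 1 / (1.4142) ≈ 1.4142
Gain = 20 log₁₀(1.4142) ≈ 3.01 dB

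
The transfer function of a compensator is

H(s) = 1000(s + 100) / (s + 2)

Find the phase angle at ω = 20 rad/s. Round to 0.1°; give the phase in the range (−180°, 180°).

At s = jω = j20:
zero (s+100): 100 + j20 → |·| = √(100²+20²) = √10400 ≈ 101.98, ∠ = arctan(20/100) ≈ 11.31°
pole (s+2): 2 + j20 → |·| = √(2²+20²) = √404 ≈ 20.1, ∠ = arctan(20/2) ≈ 84.29°
∠H = 11.31° − 84.29° = -72.98°

-73.0°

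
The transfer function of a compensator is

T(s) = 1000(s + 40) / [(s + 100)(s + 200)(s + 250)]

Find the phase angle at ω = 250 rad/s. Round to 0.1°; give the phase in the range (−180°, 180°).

At s = jω = j250:
zero (s+40): 40 + j250 → |·| = √(40²+250²) = √64100 ≈ 253.18, ∠ = arctan(250/40) ≈ 80.91°
pole (s+100): 100 + j250 → |·| = √(100²+250²) = √72500 ≈ 269.26, ∠ = arctan(250/100) ≈ 68.20°
pole (s+200): 200 + j250 → |·| = √(200²+250²) = √102500 ≈ 320.16, ∠ = arctan(250/200) ≈ 51.34°
pole (s+250): 250 + j250 → |·| = √(250²+250²) = √125000 ≈ 353.55, ∠ = arctan(250/250) ≈ 45.00°
∠T = 80.91° − 164.54° = -83.63°

-83.6°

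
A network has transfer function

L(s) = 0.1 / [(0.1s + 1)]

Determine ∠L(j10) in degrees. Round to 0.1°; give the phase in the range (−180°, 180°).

At ω = 10 rad/s:
pole (1 + j10·0.1) = 1 + j1 → |·| ≈ 1.4142, ∠ ≈ 45.00°
∠L = (0°) − (45.00°) = -45.00°

-45.0°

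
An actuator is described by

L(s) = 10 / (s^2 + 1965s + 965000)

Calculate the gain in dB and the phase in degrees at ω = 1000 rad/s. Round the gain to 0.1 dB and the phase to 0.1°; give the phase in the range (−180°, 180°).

-105.9 dB, -91.0°

Substitute s = j1000:
Numerator: 10 = 10 + j0
Denominator: (j1000)^2 + 1965(j1000) + 965000 = -35000 + j1965000
|N| = √(10² + 0²) ≈ 10, ∠N ≈ 0.00°
|D| = √(35000² + 1965000²) ≈ 1.9653e+06, ∠D ≈ 91.02°
|L| = 10 / 1.9653e+06 ≈ 5.0883e-06
Gain = 20 log₁₀(5.0883e-06) ≈ -105.87 dB
∠L = 0.00° − 91.02° = -91.02°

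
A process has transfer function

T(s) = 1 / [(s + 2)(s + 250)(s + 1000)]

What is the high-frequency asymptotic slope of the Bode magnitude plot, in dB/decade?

-60 dB/decade

Each pole contributes −20 dB/decade at high frequency; each zero contributes +20 dB/decade.
Net: 0 zero(s) − 3 pole(s) → -60 dB/decade.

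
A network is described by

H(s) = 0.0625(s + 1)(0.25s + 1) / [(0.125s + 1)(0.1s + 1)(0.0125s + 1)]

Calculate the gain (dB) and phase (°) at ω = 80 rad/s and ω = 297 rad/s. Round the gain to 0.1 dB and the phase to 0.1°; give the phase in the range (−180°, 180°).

ω = 80: -1.2 dB, -35.7°; ω = 297: -9.8 dB, -72.4°

At ω = 80 rad/s:
zero (1 + j80·1) = 1 + j80 → |·| ≈ 80.006, ∠ ≈ 89.28°
zero (1 + j80·0.25) = 1 + j20 → |·| ≈ 20.025, ∠ ≈ 87.14°
pole (1 + j80·0.125) = 1 + j10 → |·| ≈ 10.05, ∠ ≈ 84.29°
pole (1 + j80·0.1) = 1 + j8 → |·| ≈ 8.0623, ∠ ≈ 82.87°
pole (1 + j80·0.0125) = 1 + j1 → |·| ≈ 1.4142, ∠ ≈ 45.00°
|H| = 0.0625 · 80.006 · 20.025 / (10.05 · 8.0623 · 1.4142) ≈ 0.87385
Gain = 20 log₁₀(0.87385) ≈ -1.17 dB
∠H = (89.28° + 87.14°) − (84.29° + 82.87° + 45.00°) = -35.74°

At ω = 297 rad/s:
zero (1 + j297·1) = 1 + j297 → |·| ≈ 297, ∠ ≈ 89.81°
zero (1 + j297·0.25) = 1 + j74.25 → |·| ≈ 74.257, ∠ ≈ 89.23°
pole (1 + j297·0.125) = 1 + j37.125 → |·| ≈ 37.138, ∠ ≈ 88.46°
pole (1 + j297·0.1) = 1 + j29.7 → |·| ≈ 29.717, ∠ ≈ 88.07°
pole (1 + j297·0.0125) = 1 + j3.7125 → |·| ≈ 3.8448, ∠ ≈ 74.92°
|H| = 0.0625 · 297 · 74.257 / (37.138 · 29.717 · 3.8448) ≈ 0.32485
Gain = 20 log₁₀(0.32485) ≈ -9.77 dB
∠H = (89.81° + 89.23°) − (88.46° + 88.07° + 74.92°) = -72.41°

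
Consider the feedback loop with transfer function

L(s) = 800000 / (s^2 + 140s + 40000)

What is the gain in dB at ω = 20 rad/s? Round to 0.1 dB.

26.1 dB

At s = jω = j20:
quadratic: (j20)² + 140·j20 + 40000 = 39600 + j2800 → |·| ≈ 39699, ∠ ≈ 4.04°
|L| = 800000 / 39699 ≈ 20.152
Gain = 20 log₁₀(20.152) ≈ 26.09 dB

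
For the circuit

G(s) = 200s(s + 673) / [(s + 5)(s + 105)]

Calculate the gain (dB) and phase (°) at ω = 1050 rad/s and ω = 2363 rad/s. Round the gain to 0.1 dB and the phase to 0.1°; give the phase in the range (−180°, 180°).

ω = 1050: 47.5 dB, -26.7°; ω = 2363: 46.4 dB, -13.2°

At s = jω = j1050:
zero (s+673): 673 + j1050 → |·| = √(673²+1050²) = √1555429 ≈ 1247.2, ∠ = arctan(1050/673) ≈ 57.34°
zero at origin: s = j1050 → |·| = 1050, ∠ = 90.00°
pole (s+5): 5 + j1050 → |·| = √(5²+1050²) = √1102525 ≈ 1050, ∠ = arctan(1050/5) ≈ 89.73°
pole (s+105): 105 + j1050 → |·| = √(105²+1050²) = √1113525 ≈ 1055.2, ∠ = arctan(1050/105) ≈ 84.29°
|G| = 200 · 1.3096e+06 / 1.108e+06 ≈ 236.39
Gain = 20 log₁₀(236.39) ≈ 47.47 dB
∠G = 147.34° − 174.02° = -26.68°

At s = jω = j2363:
zero (s+673): 673 + j2363 → |·| = √(673²+2363²) = √6036698 ≈ 2457, ∠ = arctan(2363/673) ≈ 74.10°
zero at origin: s = j2363 → |·| = 2363, ∠ = 90.00°
pole (s+5): 5 + j2363 → |·| = √(5²+2363²) = √5583794 ≈ 2363, ∠ = arctan(2363/5) ≈ 89.88°
pole (s+105): 105 + j2363 → |·| = √(105²+2363²) = √5594794 ≈ 2365.3, ∠ = arctan(2363/105) ≈ 87.46°
|G| = 200 · 5.8059e+06 / 5.5892e+06 ≈ 207.75
Gain = 20 log₁₀(207.75) ≈ 46.35 dB
∠G = 164.10° − 177.34° = -13.24°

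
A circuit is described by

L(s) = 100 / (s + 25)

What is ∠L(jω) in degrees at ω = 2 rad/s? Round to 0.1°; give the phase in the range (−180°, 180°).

At s = jω = j2:
pole (s+25): 25 + j2 → |·| = √(25²+2²) = √629 ≈ 25.08, ∠ = arctan(2/25) ≈ 4.57°
∠L = 0.00° − 4.57° = -4.57°

-4.6°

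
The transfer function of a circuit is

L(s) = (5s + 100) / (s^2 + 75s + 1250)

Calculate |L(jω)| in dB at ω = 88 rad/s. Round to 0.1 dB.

-26.2 dB

Substitute s = j88:
Numerator: 5(j88) + 100 = 100 + j440
Denominator: (j88)^2 + 75(j88) + 1250 = -6494 + j6600
|N| = √(100² + 440²) ≈ 451.22, ∠N ≈ 77.20°
|D| = √(6494² + 6600²) ≈ 9259.2, ∠D ≈ 134.54°
|L| = 451.22 / 9259.2 ≈ 0.048732
Gain = 20 log₁₀(0.048732) ≈ -26.24 dB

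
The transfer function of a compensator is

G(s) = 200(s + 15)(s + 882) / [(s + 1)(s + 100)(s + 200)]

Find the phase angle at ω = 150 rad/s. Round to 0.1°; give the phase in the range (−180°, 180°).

At s = jω = j150:
zero (s+15): 15 + j150 → |·| = √(15²+150²) = √22725 ≈ 150.75, ∠ = arctan(150/15) ≈ 84.29°
zero (s+882): 882 + j150 → |·| = √(882²+150²) = √800424 ≈ 894.66, ∠ = arctan(150/882) ≈ 9.65°
pole (s+1): 1 + j150 → |·| = √(1²+150²) = √22501 ≈ 150, ∠ = arctan(150/1) ≈ 89.62°
pole (s+100): 100 + j150 → |·| = √(100²+150²) = √32500 ≈ 180.28, ∠ = arctan(150/100) ≈ 56.31°
pole (s+200): 200 + j150 → |·| = √(200²+150²) = √62500 ≈ 250, ∠ = arctan(150/200) ≈ 36.87°
∠G = 93.94° − 182.80° = -88.86°

-88.9°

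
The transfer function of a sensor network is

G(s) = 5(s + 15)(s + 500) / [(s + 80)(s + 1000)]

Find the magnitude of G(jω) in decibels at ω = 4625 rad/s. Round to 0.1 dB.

At s = jω = j4625:
zero (s+15): 15 + j4625 → |·| = √(15²+4625²) = √21390850 ≈ 4625, ∠ = arctan(4625/15) ≈ 89.81°
zero (s+500): 500 + j4625 → |·| = √(500²+4625²) = √21640625 ≈ 4651.9, ∠ = arctan(4625/500) ≈ 83.83°
pole (s+80): 80 + j4625 → |·| = √(80²+4625²) = √21397025 ≈ 4625.7, ∠ = arctan(4625/80) ≈ 89.01°
pole (s+1000): 1000 + j4625 → |·| = √(1000²+4625²) = √22390625 ≈ 4731.9, ∠ = arctan(4625/1000) ≈ 77.80°
|G| = 5 · 2.1515e+07 / 2.1888e+07 ≈ 4.9148
Gain = 20 log₁₀(4.9148) ≈ 13.83 dB

13.8 dB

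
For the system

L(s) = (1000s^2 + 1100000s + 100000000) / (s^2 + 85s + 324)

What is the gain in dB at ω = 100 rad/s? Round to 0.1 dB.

Substitute s = j100:
Numerator: 1000(j100)^2 + 1100000(j100) + 100000000 = 90000000 + j110000000
Denominator: (j100)^2 + 85(j100) + 324 = -9676 + j8500
|N| = √(90000000² + 110000000²) ≈ 1.4213e+08, ∠N ≈ 50.71°
|D| = √(9676² + 8500²) ≈ 12879, ∠D ≈ 138.70°
|L| = 1.4213e+08 / 12879 ≈ 11036
Gain = 20 log₁₀(11036) ≈ 80.86 dB

80.9 dB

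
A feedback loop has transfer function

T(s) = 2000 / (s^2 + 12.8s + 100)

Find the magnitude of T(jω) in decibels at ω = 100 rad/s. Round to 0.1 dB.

At s = jω = j100:
quadratic: (j100)² + 12.8·j100 + 100 = -9900 + j1280 → |·| ≈ 9982.4, ∠ ≈ 172.63°
|T| = 2000 / 9982.4 ≈ 0.20035
Gain = 20 log₁₀(0.20035) ≈ -13.96 dB

-14.0 dB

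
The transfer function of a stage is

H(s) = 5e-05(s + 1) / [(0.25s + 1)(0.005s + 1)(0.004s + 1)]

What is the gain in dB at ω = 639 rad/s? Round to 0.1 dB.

-93.2 dB

At ω = 639 rad/s:
zero (1 + j639·1) = 1 + j639 → |·| ≈ 639, ∠ ≈ 89.91°
pole (1 + j639·0.25) = 1 + j159.75 → |·| ≈ 159.75, ∠ ≈ 89.64°
pole (1 + j639·0.005) = 1 + j3.195 → |·| ≈ 3.3478, ∠ ≈ 72.62°
pole (1 + j639·0.004) = 1 + j2.556 → |·| ≈ 2.7447, ∠ ≈ 68.63°
|H| = 5e-05 · 639 / (159.75 · 3.3478 · 2.7447) ≈ 2.1766e-05
Gain = 20 log₁₀(2.1766e-05) ≈ -93.24 dB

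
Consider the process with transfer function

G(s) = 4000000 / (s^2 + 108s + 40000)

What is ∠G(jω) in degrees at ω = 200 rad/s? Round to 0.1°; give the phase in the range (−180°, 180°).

-90.0°

At s = jω = j200:
quadratic: (j200)² + 108·j200 + 40000 = 0 + j21600 → |·| ≈ 21600, ∠ ≈ 90.00°
∠G = 0.00° − 90.00° = -90.00°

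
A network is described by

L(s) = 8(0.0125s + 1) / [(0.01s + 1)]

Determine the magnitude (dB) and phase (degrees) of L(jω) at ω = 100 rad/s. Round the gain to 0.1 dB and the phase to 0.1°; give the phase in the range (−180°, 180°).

19.1 dB, 6.3°

At ω = 100 rad/s:
zero (1 + j100·0.0125) = 1 + j1.25 → |·| ≈ 1.6008, ∠ ≈ 51.34°
pole (1 + j100·0.01) = 1 + j1 → |·| ≈ 1.4142, ∠ ≈ 45.00°
|L| = 8 · 1.6008 / (1.4142) ≈ 9.0556
Gain = 20 log₁₀(9.0556) ≈ 19.14 dB
∠L = (51.34°) − (45.00°) = 6.34°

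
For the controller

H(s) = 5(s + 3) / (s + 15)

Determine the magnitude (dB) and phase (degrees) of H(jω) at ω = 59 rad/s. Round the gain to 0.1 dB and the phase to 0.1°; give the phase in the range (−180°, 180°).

13.7 dB, 11.4°

At s = jω = j59:
zero (s+3): 3 + j59 → |·| = √(3²+59²) = √3490 ≈ 59.076, ∠ = arctan(59/3) ≈ 87.09°
pole (s+15): 15 + j59 → |·| = √(15²+59²) = √3706 ≈ 60.877, ∠ = arctan(59/15) ≈ 75.74°
|H| = 5 · 59.076 / 60.877 ≈ 4.8521
Gain = 20 log₁₀(4.8521) ≈ 13.72 dB
∠H = 87.09° − 75.74° = 11.35°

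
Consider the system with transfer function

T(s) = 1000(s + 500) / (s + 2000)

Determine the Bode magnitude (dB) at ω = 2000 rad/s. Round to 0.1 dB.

At s = jω = j2000:
zero (s+500): 500 + j2000 → |·| = √(500²+2000²) = √4250000 ≈ 2061.6, ∠ = arctan(2000/500) ≈ 75.96°
pole (s+2000): 2000 + j2000 → |·| = √(2000²+2000²) = √8000000 ≈ 2828.4, ∠ = arctan(2000/2000) ≈ 45.00°
|T| = 1000 · 2061.6 / 2828.4 ≈ 728.89
Gain = 20 log₁₀(728.89) ≈ 57.25 dB

57.3 dB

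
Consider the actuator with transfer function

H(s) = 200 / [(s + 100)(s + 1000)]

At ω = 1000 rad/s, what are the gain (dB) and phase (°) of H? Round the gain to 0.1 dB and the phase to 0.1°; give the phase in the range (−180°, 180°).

At s = jω = j1000:
pole (s+100): 100 + j1000 → |·| = √(100²+1000²) = √1010000 ≈ 1005, ∠ = arctan(1000/100) ≈ 84.29°
pole (s+1000): 1000 + j1000 → |·| = √(1000²+1000²) = √2000000 ≈ 1414.2, ∠ = arctan(1000/1000) ≈ 45.00°
|H| = 200 / 1.4213e+06 ≈ 0.00014072
Gain = 20 log₁₀(0.00014072) ≈ -77.03 dB
∠H = 0.00° − 129.29° = -129.29°

-77.0 dB, -129.3°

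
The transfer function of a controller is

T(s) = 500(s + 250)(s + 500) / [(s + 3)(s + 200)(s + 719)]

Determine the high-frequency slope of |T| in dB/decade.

Each pole contributes −20 dB/decade at high frequency; each zero contributes +20 dB/decade.
Net: 2 zero(s) − 3 pole(s) → -20 dB/decade.

-20 dB/decade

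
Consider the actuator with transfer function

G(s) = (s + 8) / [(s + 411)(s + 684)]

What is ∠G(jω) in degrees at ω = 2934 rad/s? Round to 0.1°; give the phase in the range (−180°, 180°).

-69.1°

At s = jω = j2934:
zero (s+8): 8 + j2934 → |·| = √(8²+2934²) = √8608420 ≈ 2934, ∠ = arctan(2934/8) ≈ 89.84°
pole (s+411): 411 + j2934 → |·| = √(411²+2934²) = √8777277 ≈ 2962.6, ∠ = arctan(2934/411) ≈ 82.03°
pole (s+684): 684 + j2934 → |·| = √(684²+2934²) = √9076212 ≈ 3012.7, ∠ = arctan(2934/684) ≈ 76.88°
∠G = 89.84° − 158.91° = -69.07°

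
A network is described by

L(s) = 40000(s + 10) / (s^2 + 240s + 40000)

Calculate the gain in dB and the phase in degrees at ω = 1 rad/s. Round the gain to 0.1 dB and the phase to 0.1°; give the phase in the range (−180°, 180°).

20.0 dB, 5.4°

At s = jω = j1:
zero (s+10): 10 + j1 → |·| = √(10²+1²) = √101 ≈ 10.05, ∠ = arctan(1/10) ≈ 5.71°
quadratic: (j1)² + 240·j1 + 40000 = 39999 + j240 → |·| ≈ 40000, ∠ ≈ 0.34°
|L| = 40000 · 10.05 / 40000 ≈ 10.05
Gain = 20 log₁₀(10.05) ≈ 20.04 dB
∠L = 5.71° − 0.34° = 5.37°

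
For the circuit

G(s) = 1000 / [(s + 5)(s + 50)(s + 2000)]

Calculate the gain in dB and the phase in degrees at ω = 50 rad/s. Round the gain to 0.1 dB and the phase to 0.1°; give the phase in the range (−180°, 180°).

-77.0 dB, -130.7°

At s = jω = j50:
pole (s+5): 5 + j50 → |·| = √(5²+50²) = √2525 ≈ 50.249, ∠ = arctan(50/5) ≈ 84.29°
pole (s+50): 50 + j50 → |·| = √(50²+50²) = √5000 ≈ 70.711, ∠ = arctan(50/50) ≈ 45.00°
pole (s+2000): 2000 + j50 → |·| = √(2000²+50²) = √4002500 ≈ 2000.6, ∠ = arctan(50/2000) ≈ 1.43°
|G| = 1000 / 7.1084e+06 ≈ 0.00014068
Gain = 20 log₁₀(0.00014068) ≈ -77.04 dB
∠G = 0.00° − 130.72° = -130.72°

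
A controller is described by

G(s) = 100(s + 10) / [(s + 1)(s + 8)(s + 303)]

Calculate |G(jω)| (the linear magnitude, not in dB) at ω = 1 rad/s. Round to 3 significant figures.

0.291

At s = jω = j1:
zero (s+10): 10 + j1 → |·| = √(10²+1²) = √101 ≈ 10.05, ∠ = arctan(1/10) ≈ 5.71°
pole (s+1): 1 + j1 → |·| = √(1²+1²) = √2 ≈ 1.4142, ∠ = arctan(1/1) ≈ 45.00°
pole (s+8): 8 + j1 → |·| = √(8²+1²) = √65 ≈ 8.0623, ∠ = arctan(1/8) ≈ 7.13°
pole (s+303): 303 + j1 → |·| = √(303²+1²) = √91810 ≈ 303, ∠ = arctan(1/303) ≈ 0.19°
|G| = 100 · 10.05 / 3454.7 ≈ 0.29091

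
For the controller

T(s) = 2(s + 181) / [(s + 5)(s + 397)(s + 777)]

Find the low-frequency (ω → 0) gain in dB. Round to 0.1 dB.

-72.6 dB

T(0) = 2·181 / (5·397·777) ≈ 0.00023471
20 log₁₀(0.00023471) ≈ -72.59 dB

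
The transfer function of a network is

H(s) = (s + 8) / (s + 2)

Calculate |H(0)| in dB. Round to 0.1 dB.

H(0) = 1·8 / (2) = 4
20 log₁₀(4) ≈ 12.04 dB

12.0 dB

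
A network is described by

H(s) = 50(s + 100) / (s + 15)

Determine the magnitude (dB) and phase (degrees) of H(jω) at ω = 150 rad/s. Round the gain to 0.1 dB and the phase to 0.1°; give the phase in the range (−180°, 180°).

At s = jω = j150:
zero (s+100): 100 + j150 → |·| = √(100²+150²) = √32500 ≈ 180.28, ∠ = arctan(150/100) ≈ 56.31°
pole (s+15): 15 + j150 → |·| = √(15²+150²) = √22725 ≈ 150.75, ∠ = arctan(150/15) ≈ 84.29°
|H| = 50 · 180.28 / 150.75 ≈ 59.794
Gain = 20 log₁₀(59.794) ≈ 35.53 dB
∠H = 56.31° − 84.29° = -27.98°

35.5 dB, -28.0°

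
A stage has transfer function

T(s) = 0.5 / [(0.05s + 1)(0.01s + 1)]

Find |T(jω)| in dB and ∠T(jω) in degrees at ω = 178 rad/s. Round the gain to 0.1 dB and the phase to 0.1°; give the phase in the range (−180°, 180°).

At ω = 178 rad/s:
pole (1 + j178·0.05) = 1 + j8.9 → |·| ≈ 8.956, ∠ ≈ 83.59°
pole (1 + j178·0.01) = 1 + j1.78 → |·| ≈ 2.0417, ∠ ≈ 60.67°
|T| = 0.5 · 1 / (8.956 · 2.0417) ≈ 0.027344
Gain = 20 log₁₀(0.027344) ≈ -31.26 dB
∠T = (0°) − (83.59° + 60.67°) = -144.26°

-31.3 dB, -144.3°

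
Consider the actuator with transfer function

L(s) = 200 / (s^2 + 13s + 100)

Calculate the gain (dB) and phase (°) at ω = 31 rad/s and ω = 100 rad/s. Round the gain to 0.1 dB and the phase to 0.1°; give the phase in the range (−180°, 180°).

ω = 31: -13.5 dB, -154.9°; ω = 100: -34.0 dB, -172.5°

At s = jω = j31:
quadratic: (j31)² + 13·j31 + 100 = -861 + j403 → |·| ≈ 950.65, ∠ ≈ 154.92°
|L| = 200 / 950.65 ≈ 0.21038
Gain = 20 log₁₀(0.21038) ≈ -13.54 dB
∠L = 0.00° − 154.92° = -154.92°

At s = jω = j100:
quadratic: (j100)² + 13·j100 + 100 = -9900 + j1300 → |·| ≈ 9985, ∠ ≈ 172.52°
|L| = 200 / 9985 ≈ 0.02003
Gain = 20 log₁₀(0.02003) ≈ -33.97 dB
∠L = 0.00° − 172.52° = -172.52°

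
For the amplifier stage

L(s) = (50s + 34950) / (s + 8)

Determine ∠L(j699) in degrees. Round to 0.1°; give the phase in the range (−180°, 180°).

-44.3°

Substitute s = j699:
Numerator: 50(j699) + 34950 = 34950 + j34950
Denominator: (j699) + 8 = 8 + j699
|N| = √(34950² + 34950²) ≈ 49427, ∠N ≈ 45.00°
|D| = √(8² + 699²) ≈ 699.05, ∠D ≈ 89.34°
∠L = 45.00° − 89.34° = -44.34°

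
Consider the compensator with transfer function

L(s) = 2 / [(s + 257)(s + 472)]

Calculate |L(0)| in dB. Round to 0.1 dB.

-95.7 dB

L(0) = 2 / (257·472) ≈ 1.6488e-05
20 log₁₀(1.6488e-05) ≈ -95.66 dB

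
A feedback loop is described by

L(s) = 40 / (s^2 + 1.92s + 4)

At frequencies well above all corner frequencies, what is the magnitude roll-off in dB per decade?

-40 dB/decade

Each pole contributes −20 dB/decade at high frequency; each zero contributes +20 dB/decade.
Net: 0 zero(s) − 2 pole(s) → -40 dB/decade.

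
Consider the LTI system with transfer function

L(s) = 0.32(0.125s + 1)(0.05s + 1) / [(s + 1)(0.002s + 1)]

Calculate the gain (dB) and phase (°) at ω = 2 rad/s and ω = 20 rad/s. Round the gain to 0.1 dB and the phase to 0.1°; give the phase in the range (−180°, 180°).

ω = 2: -16.6 dB, -43.9°; ω = 20: -24.3 dB, 23.8°

At ω = 2 rad/s:
zero (1 + j2·0.125) = 1 + j0.25 → |·| ≈ 1.0308, ∠ ≈ 14.04°
zero (1 + j2·0.05) = 1 + j0.1 → |·| ≈ 1.005, ∠ ≈ 5.71°
pole (1 + j2·1) = 1 + j2 → |·| ≈ 2.2361, ∠ ≈ 63.43°
pole (1 + j2·0.002) = 1 + j0.004 → |·| ≈ 1, ∠ ≈ 0.23°
|L| = 0.32 · 1.0308 · 1.005 / (2.2361 · 1) ≈ 0.14825
Gain = 20 log₁₀(0.14825) ≈ -16.58 dB
∠L = (14.04° + 5.71°) − (63.43° + 0.23°) = -43.91°

At ω = 20 rad/s:
zero (1 + j20·0.125) = 1 + j2.5 → |·| ≈ 2.6926, ∠ ≈ 68.20°
zero (1 + j20·0.05) = 1 + j1 → |·| ≈ 1.4142, ∠ ≈ 45.00°
pole (1 + j20·1) = 1 + j20 → |·| ≈ 20.025, ∠ ≈ 87.14°
pole (1 + j20·0.002) = 1 + j0.04 → |·| ≈ 1.0008, ∠ ≈ 2.29°
|L| = 0.32 · 2.6926 · 1.4142 / (20.025 · 1.0008) ≈ 0.060801
Gain = 20 log₁₀(0.060801) ≈ -24.32 dB
∠L = (68.20° + 45.00°) − (87.14° + 2.29°) = 23.77°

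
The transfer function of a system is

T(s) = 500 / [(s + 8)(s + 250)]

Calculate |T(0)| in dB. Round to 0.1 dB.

-12.0 dB

T(0) = 500 / (8·250) = 0.25
20 log₁₀(0.25) ≈ -12.04 dB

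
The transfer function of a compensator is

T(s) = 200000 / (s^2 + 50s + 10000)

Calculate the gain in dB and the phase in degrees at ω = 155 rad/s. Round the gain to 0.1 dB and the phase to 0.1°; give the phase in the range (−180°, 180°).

At s = jω = j155:
quadratic: (j155)² + 50·j155 + 10000 = -14025 + j7750 → |·| ≈ 16024, ∠ ≈ 151.08°
|T| = 200000 / 16024 ≈ 12.481
Gain = 20 log₁₀(12.481) ≈ 21.92 dB
∠T = 0.00° − 151.08° = -151.08°

21.9 dB, -151.1°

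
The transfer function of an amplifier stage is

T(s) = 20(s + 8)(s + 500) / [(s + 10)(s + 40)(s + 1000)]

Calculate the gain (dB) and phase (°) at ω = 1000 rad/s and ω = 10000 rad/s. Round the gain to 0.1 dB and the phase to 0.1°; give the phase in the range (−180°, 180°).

At s = jω = j1000:
zero (s+8): 8 + j1000 → |·| = √(8²+1000²) = √1000064 ≈ 1000, ∠ = arctan(1000/8) ≈ 89.54°
zero (s+500): 500 + j1000 → |·| = √(500²+1000²) = √1250000 ≈ 1118, ∠ = arctan(1000/500) ≈ 63.43°
pole (s+10): 10 + j1000 → |·| = √(10²+1000²) = √1000100 ≈ 1000, ∠ = arctan(1000/10) ≈ 89.43°
pole (s+40): 40 + j1000 → |·| = √(40²+1000²) = √1001600 ≈ 1000.8, ∠ = arctan(1000/40) ≈ 87.71°
pole (s+1000): 1000 + j1000 → |·| = √(1000²+1000²) = √2000000 ≈ 1414.2, ∠ = arctan(1000/1000) ≈ 45.00°
|T| = 20 · 1.118e+06 / 1.4153e+09 ≈ 0.015799
Gain = 20 log₁₀(0.015799) ≈ -36.03 dB
∠T = 152.97° − 222.14° = -69.17°

At s = jω = j10000:
zero (s+8): 8 + j10000 → |·| = √(8²+10000²) = √100000064 ≈ 10000, ∠ = arctan(10000/8) ≈ 89.95°
zero (s+500): 500 + j10000 → |·| = √(500²+10000²) = √100250000 ≈ 10012, ∠ = arctan(10000/500) ≈ 87.14°
pole (s+10): 10 + j10000 → |·| = √(10²+10000²) = √100000100 ≈ 10000, ∠ = arctan(10000/10) ≈ 89.94°
pole (s+40): 40 + j10000 → |·| = √(40²+10000²) = √100001600 ≈ 10000, ∠ = arctan(10000/40) ≈ 89.77°
pole (s+1000): 1000 + j10000 → |·| = √(1000²+10000²) = √101000000 ≈ 10050, ∠ = arctan(10000/1000) ≈ 84.29°
|T| = 20 · 1.0012e+08 / 1.005e+12 ≈ 0.0019924
Gain = 20 log₁₀(0.0019924) ≈ -54.01 dB
∠T = 177.09° − 264.00° = -86.91°

ω = 1000: -36.0 dB, -69.2°; ω = 10000: -54.0 dB, -86.9°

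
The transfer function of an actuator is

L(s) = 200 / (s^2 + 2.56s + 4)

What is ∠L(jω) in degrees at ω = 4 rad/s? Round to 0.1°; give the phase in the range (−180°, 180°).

At s = jω = j4:
quadratic: (j4)² + 2.56·j4 + 4 = -12 + j10.24 → |·| ≈ 15.775, ∠ ≈ 139.52°
∠L = 0.00° − 139.52° = -139.52°

-139.5°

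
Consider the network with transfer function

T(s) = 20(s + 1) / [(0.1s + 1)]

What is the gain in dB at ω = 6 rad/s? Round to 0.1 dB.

40.4 dB

At ω = 6 rad/s:
zero (1 + j6·1) = 1 + j6 → |·| ≈ 6.0828, ∠ ≈ 80.54°
pole (1 + j6·0.1) = 1 + j0.6 → |·| ≈ 1.1662, ∠ ≈ 30.96°
|T| = 20 · 6.0828 / (1.1662) ≈ 104.32
Gain = 20 log₁₀(104.32) ≈ 40.37 dB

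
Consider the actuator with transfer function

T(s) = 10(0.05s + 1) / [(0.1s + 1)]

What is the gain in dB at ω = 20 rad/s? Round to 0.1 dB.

16.0 dB

At ω = 20 rad/s:
zero (1 + j20·0.05) = 1 + j1 → |·| ≈ 1.4142, ∠ ≈ 45.00°
pole (1 + j20·0.1) = 1 + j2 → |·| ≈ 2.2361, ∠ ≈ 63.43°
|T| = 10 · 1.4142 / (2.2361) ≈ 6.3244
Gain = 20 log₁₀(6.3244) ≈ 16.02 dB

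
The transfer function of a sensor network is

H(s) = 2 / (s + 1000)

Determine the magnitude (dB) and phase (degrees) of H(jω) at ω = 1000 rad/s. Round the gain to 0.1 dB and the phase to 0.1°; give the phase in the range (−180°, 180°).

Substitute s = j1000:
Numerator: 2 = 2 + j0
Denominator: (j1000) + 1000 = 1000 + j1000
|N| = √(2² + 0²) ≈ 2, ∠N ≈ 0.00°
|D| = √(1000² + 1000²) ≈ 1414.2, ∠D ≈ 45.00°
|H| = 2 / 1414.2 ≈ 0.0014142
Gain = 20 log₁₀(0.0014142) ≈ -56.99 dB
∠H = 0.00° − 45.00° = -45.00°

-57.0 dB, -45.0°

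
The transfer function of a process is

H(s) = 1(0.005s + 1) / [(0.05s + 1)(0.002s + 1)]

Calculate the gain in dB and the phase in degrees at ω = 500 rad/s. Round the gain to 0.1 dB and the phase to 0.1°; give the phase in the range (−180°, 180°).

-22.4 dB, -64.5°

At ω = 500 rad/s:
zero (1 + j500·0.005) = 1 + j2.5 → |·| ≈ 2.6926, ∠ ≈ 68.20°
pole (1 + j500·0.05) = 1 + j25 → |·| ≈ 25.02, ∠ ≈ 87.71°
pole (1 + j500·0.002) = 1 + j1 → |·| ≈ 1.4142, ∠ ≈ 45.00°
|H| = 1 · 2.6926 / (25.02 · 1.4142) ≈ 0.076098
Gain = 20 log₁₀(0.076098) ≈ -22.37 dB
∠H = (68.20°) − (87.71° + 45.00°) = -64.51°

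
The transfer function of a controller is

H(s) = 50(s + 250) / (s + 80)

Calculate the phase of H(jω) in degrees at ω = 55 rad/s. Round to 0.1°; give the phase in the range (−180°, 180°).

At s = jω = j55:
zero (s+250): 250 + j55 → |·| = √(250²+55²) = √65525 ≈ 255.98, ∠ = arctan(55/250) ≈ 12.41°
pole (s+80): 80 + j55 → |·| = √(80²+55²) = √9425 ≈ 97.082, ∠ = arctan(55/80) ≈ 34.51°
∠H = 12.41° − 34.51° = -22.10°

-22.1°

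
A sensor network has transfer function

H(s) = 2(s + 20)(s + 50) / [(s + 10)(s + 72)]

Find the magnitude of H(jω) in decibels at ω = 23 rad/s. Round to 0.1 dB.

At s = jω = j23:
zero (s+20): 20 + j23 → |·| = √(20²+23²) = √929 ≈ 30.48, ∠ = arctan(23/20) ≈ 48.99°
zero (s+50): 50 + j23 → |·| = √(50²+23²) = √3029 ≈ 55.036, ∠ = arctan(23/50) ≈ 24.70°
pole (s+10): 10 + j23 → |·| = √(10²+23²) = √629 ≈ 25.08, ∠ = arctan(23/10) ≈ 66.50°
pole (s+72): 72 + j23 → |·| = √(72²+23²) = √5713 ≈ 75.584, ∠ = arctan(23/72) ≈ 17.72°
|H| = 2 · 1677.5 / 1895.6 ≈ 1.7699
Gain = 20 log₁₀(1.7699) ≈ 4.96 dB

5.0 dB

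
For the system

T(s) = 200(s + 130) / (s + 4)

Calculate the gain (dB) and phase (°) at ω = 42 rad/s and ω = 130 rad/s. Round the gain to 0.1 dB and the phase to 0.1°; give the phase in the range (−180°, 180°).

ω = 42: 56.2 dB, -66.7°; ω = 130: 49.0 dB, -43.2°

At s = jω = j42:
zero (s+130): 130 + j42 → |·| = √(130²+42²) = √18664 ≈ 136.62, ∠ = arctan(42/130) ≈ 17.90°
pole (s+4): 4 + j42 → |·| = √(4²+42²) = √1780 ≈ 42.19, ∠ = arctan(42/4) ≈ 84.56°
|T| = 200 · 136.62 / 42.19 ≈ 647.64
Gain = 20 log₁₀(647.64) ≈ 56.23 dB
∠T = 17.90° − 84.56° = -66.66°

At s = jω = j130:
zero (s+130): 130 + j130 → |·| = √(130²+130²) = √33800 ≈ 183.85, ∠ = arctan(130/130) ≈ 45.00°
pole (s+4): 4 + j130 → |·| = √(4²+130²) = √16916 ≈ 130.06, ∠ = arctan(130/4) ≈ 88.24°
|T| = 200 · 183.85 / 130.06 ≈ 282.72
Gain = 20 log₁₀(282.72) ≈ 49.03 dB
∠T = 45.00° − 88.24° = -43.24°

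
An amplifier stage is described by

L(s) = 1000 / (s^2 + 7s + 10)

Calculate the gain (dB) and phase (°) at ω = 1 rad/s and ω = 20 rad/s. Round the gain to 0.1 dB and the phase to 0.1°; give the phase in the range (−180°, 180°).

Substitute s = j1:
Numerator: 1000 = 1000 + j0
Denominator: (j1)^2 + 7(j1) + 10 = 9 + j7
|N| = √(1000² + 0²) ≈ 1000, ∠N ≈ 0.00°
|D| = √(9² + 7²) ≈ 11.402, ∠D ≈ 37.87°
|L| = 1000 / 11.402 ≈ 87.704
Gain = 20 log₁₀(87.704) ≈ 38.86 dB
∠L = 0.00° − 37.87° = -37.87°

Substitute s = j20:
Numerator: 1000 = 1000 + j0
Denominator: (j20)^2 + 7(j20) + 10 = -390 + j140
|N| = √(1000² + 0²) ≈ 1000, ∠N ≈ 0.00°
|D| = √(390² + 140²) ≈ 414.37, ∠D ≈ 160.25°
|L| = 1000 / 414.37 ≈ 2.4133
Gain = 20 log₁₀(2.4133) ≈ 7.65 dB
∠L = 0.00° − 160.25° = -160.25°

ω = 1: 38.9 dB, -37.9°; ω = 20: 7.7 dB, -160.3°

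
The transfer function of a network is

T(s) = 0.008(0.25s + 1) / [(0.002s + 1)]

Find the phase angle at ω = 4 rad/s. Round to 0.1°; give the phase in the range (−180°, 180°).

44.5°

At ω = 4 rad/s:
zero (1 + j4·0.25) = 1 + j1 → |·| ≈ 1.4142, ∠ ≈ 45.00°
pole (1 + j4·0.002) = 1 + j0.008 → |·| ≈ 1, ∠ ≈ 0.46°
∠T = (45.00°) − (0.46°) = 44.54°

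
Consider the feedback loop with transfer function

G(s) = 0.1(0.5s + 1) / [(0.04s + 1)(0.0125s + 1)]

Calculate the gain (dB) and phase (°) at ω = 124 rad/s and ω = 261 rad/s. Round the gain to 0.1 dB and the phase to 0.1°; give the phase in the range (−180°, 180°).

At ω = 124 rad/s:
zero (1 + j124·0.5) = 1 + j62 → |·| ≈ 62.008, ∠ ≈ 89.08°
pole (1 + j124·0.04) = 1 + j4.96 → |·| ≈ 5.0598, ∠ ≈ 78.60°
pole (1 + j124·0.0125) = 1 + j1.55 → |·| ≈ 1.8446, ∠ ≈ 57.17°
|G| = 0.1 · 62.008 / (5.0598 · 1.8446) ≈ 0.66437
Gain = 20 log₁₀(0.66437) ≈ -3.55 dB
∠G = (89.08°) − (78.60° + 57.17°) = -46.69°

At ω = 261 rad/s:
zero (1 + j261·0.5) = 1 + j130.5 → |·| ≈ 130.5, ∠ ≈ 89.56°
pole (1 + j261·0.04) = 1 + j10.44 → |·| ≈ 10.488, ∠ ≈ 84.53°
pole (1 + j261·0.0125) = 1 + j3.2625 → |·| ≈ 3.4123, ∠ ≈ 72.96°
|G| = 0.1 · 130.5 / (10.488 · 3.4123) ≈ 0.36465
Gain = 20 log₁₀(0.36465) ≈ -8.76 dB
∠G = (89.56°) − (84.53° + 72.96°) = -67.93°

ω = 124: -3.6 dB, -46.7°; ω = 261: -8.8 dB, -67.9°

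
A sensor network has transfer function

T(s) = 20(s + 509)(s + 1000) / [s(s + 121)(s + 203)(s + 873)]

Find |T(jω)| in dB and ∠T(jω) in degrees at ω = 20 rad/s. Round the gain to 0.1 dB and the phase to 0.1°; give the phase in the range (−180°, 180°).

-32.6 dB, -102.9°

At s = jω = j20:
zero (s+509): 509 + j20 → |·| = √(509²+20²) = √259481 ≈ 509.39, ∠ = arctan(20/509) ≈ 2.25°
zero (s+1000): 1000 + j20 → |·| = √(1000²+20²) = √1000400 ≈ 1000.2, ∠ = arctan(20/1000) ≈ 1.15°
pole (s+121): 121 + j20 → |·| = √(121²+20²) = √15041 ≈ 122.64, ∠ = arctan(20/121) ≈ 9.39°
pole (s+203): 203 + j20 → |·| = √(203²+20²) = √41609 ≈ 203.98, ∠ = arctan(20/203) ≈ 5.63°
pole (s+873): 873 + j20 → |·| = √(873²+20²) = √762529 ≈ 873.23, ∠ = arctan(20/873) ≈ 1.31°
pole at origin: |s| = 20, ∠ = 90.00° (in denominator)
|T| = 20 · 5.0949e+05 / 4.369e+08 ≈ 0.023323
Gain = 20 log₁₀(0.023323) ≈ -32.64 dB
∠T = 3.40° − 106.33° = -102.93°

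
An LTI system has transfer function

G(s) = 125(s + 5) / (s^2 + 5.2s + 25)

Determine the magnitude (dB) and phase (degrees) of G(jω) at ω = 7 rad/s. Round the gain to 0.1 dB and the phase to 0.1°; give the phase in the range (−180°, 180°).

27.8 dB, -68.9°

At s = jω = j7:
zero (s+5): 5 + j7 → |·| = √(5²+7²) = √74 ≈ 8.6023, ∠ = arctan(7/5) ≈ 54.46°
quadratic: (j7)² + 5.2·j7 + 25 = -24 + j36.4 → |·| ≈ 43.6, ∠ ≈ 123.40°
|G| = 125 · 8.6023 / 43.6 ≈ 24.663
Gain = 20 log₁₀(24.663) ≈ 27.84 dB
∠G = 54.46° − 123.40° = -68.94°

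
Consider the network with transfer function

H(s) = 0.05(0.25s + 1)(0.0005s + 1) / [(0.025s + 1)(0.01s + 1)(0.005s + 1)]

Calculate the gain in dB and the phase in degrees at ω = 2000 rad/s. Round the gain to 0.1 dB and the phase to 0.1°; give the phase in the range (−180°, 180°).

At ω = 2000 rad/s:
zero (1 + j2000·0.25) = 1 + j500 → |·| ≈ 500, ∠ ≈ 89.89°
zero (1 + j2000·0.0005) = 1 + j1 → |·| ≈ 1.4142, ∠ ≈ 45.00°
pole (1 + j2000·0.025) = 1 + j50 → |·| ≈ 50.01, ∠ ≈ 88.85°
pole (1 + j2000·0.01) = 1 + j20 → |·| ≈ 20.025, ∠ ≈ 87.14°
pole (1 + j2000·0.005) = 1 + j10 → |·| ≈ 10.05, ∠ ≈ 84.29°
|H| = 0.05 · 500 · 1.4142 / (50.01 · 20.025 · 10.05) ≈ 0.0035128
Gain = 20 log₁₀(0.0035128) ≈ -49.09 dB
∠H = (89.89° + 45.00°) − (88.85° + 87.14° + 84.29°) = -125.39°

-49.1 dB, -125.4°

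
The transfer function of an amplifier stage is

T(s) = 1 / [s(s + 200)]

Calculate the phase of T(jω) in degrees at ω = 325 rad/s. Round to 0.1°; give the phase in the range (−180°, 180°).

At s = jω = j325:
pole (s+200): 200 + j325 → |·| = √(200²+325²) = √145625 ≈ 381.61, ∠ = arctan(325/200) ≈ 58.39°
pole at origin: |s| = 325, ∠ = 90.00° (in denominator)
∠T = 0.00° − 148.39° = -148.39°

-148.4°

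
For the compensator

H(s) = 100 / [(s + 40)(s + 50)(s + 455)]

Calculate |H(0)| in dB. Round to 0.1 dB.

-79.2 dB

H(0) = 100 / (40·50·455) ≈ 0.00010989
20 log₁₀(0.00010989) ≈ -79.18 dB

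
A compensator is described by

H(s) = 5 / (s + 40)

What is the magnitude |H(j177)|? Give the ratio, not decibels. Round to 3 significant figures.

At s = jω = j177:
pole (s+40): 40 + j177 → |·| = √(40²+177²) = √32929 ≈ 181.46, ∠ = arctan(177/40) ≈ 77.27°
|H| = 5 / 181.46 ≈ 0.027554

0.0276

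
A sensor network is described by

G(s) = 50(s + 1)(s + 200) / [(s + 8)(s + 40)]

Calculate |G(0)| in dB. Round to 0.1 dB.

G(0) = 50·1·200 / (8·40) = 31.25
20 log₁₀(31.25) ≈ 29.90 dB

29.9 dB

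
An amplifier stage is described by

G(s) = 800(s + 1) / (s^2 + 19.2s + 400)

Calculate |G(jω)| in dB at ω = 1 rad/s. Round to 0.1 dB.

9.0 dB

At s = jω = j1:
zero (s+1): 1 + j1 → |·| = √(1²+1²) = √2 ≈ 1.4142, ∠ = arctan(1/1) ≈ 45.00°
quadratic: (j1)² + 19.2·j1 + 400 = 399 + j19.2 → |·| ≈ 399.46, ∠ ≈ 2.75°
|G| = 800 · 1.4142 / 399.46 ≈ 2.8322
Gain = 20 log₁₀(2.8322) ≈ 9.04 dB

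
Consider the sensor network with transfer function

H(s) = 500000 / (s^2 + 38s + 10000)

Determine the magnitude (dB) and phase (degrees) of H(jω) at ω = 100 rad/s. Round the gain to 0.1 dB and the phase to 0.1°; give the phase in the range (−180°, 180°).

At s = jω = j100:
quadratic: (j100)² + 38·j100 + 10000 = 0 + j3800 → |·| ≈ 3800, ∠ ≈ 90.00°
|H| = 500000 / 3800 ≈ 131.58
Gain = 20 log₁₀(131.58) ≈ 42.38 dB
∠H = 0.00° − 90.00° = -90.00°

42.4 dB, -90.0°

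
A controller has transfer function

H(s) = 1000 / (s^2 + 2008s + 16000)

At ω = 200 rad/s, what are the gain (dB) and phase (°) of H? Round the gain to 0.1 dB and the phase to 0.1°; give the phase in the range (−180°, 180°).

-52.1 dB, -93.4°

Substitute s = j200:
Numerator: 1000 = 1000 + j0
Denominator: (j200)^2 + 2008(j200) + 16000 = -24000 + j401600
|N| = √(1000² + 0²) ≈ 1000, ∠N ≈ 0.00°
|D| = √(24000² + 401600²) ≈ 4.0232e+05, ∠D ≈ 93.42°
|H| = 1000 / 4.0232e+05 ≈ 0.0024856
Gain = 20 log₁₀(0.0024856) ≈ -52.09 dB
∠H = 0.00° − 93.42° = -93.42°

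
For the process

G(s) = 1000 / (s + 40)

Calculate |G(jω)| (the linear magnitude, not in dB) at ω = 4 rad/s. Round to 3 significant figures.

At s = jω = j4:
pole (s+40): 40 + j4 → |·| = √(40²+4²) = √1616 ≈ 40.2, ∠ = arctan(4/40) ≈ 5.71°
|G| = 1000 / 40.2 ≈ 24.876

24.9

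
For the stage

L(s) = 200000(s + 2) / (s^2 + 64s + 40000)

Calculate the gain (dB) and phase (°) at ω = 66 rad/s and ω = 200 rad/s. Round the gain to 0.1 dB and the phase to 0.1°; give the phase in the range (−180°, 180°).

ω = 66: 51.3 dB, 81.5°; ω = 200: 69.9 dB, -0.6°

At s = jω = j66:
zero (s+2): 2 + j66 → |·| = √(2²+66²) = √4360 ≈ 66.03, ∠ = arctan(66/2) ≈ 88.26°
quadratic: (j66)² + 64·j66 + 40000 = 35644 + j4224 → |·| ≈ 35893, ∠ ≈ 6.76°
|L| = 200000 · 66.03 / 35893 ≈ 367.93
Gain = 20 log₁₀(367.93) ≈ 51.32 dB
∠L = 88.26° − 6.76° = 81.50°

At s = jω = j200:
zero (s+2): 2 + j200 → |·| = √(2²+200²) = √40004 ≈ 200.01, ∠ = arctan(200/2) ≈ 89.43°
quadratic: (j200)² + 64·j200 + 40000 = 0 + j12800 → |·| ≈ 12800, ∠ ≈ 90.00°
|L| = 200000 · 200.01 / 12800 ≈ 3125.2
Gain = 20 log₁₀(3125.2) ≈ 69.90 dB
∠L = 89.43° − 90.00° = -0.57°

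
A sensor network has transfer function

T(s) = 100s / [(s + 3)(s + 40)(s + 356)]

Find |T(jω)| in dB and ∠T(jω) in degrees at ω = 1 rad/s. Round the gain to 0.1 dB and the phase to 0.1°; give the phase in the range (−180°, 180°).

-53.1 dB, 70.0°

At s = jω = j1:
zero at origin: s = j1 → |·| = 1, ∠ = 90.00°
pole (s+3): 3 + j1 → |·| = √(3²+1²) = √10 ≈ 3.1623, ∠ = arctan(1/3) ≈ 18.43°
pole (s+40): 40 + j1 → |·| = √(40²+1²) = √1601 ≈ 40.012, ∠ = arctan(1/40) ≈ 1.43°
pole (s+356): 356 + j1 → |·| = √(356²+1²) = √126737 ≈ 356, ∠ = arctan(1/356) ≈ 0.16°
|T| = 100 · 1 / 45045 ≈ 0.00222
Gain = 20 log₁₀(0.00222) ≈ -53.07 dB
∠T = 90.00° − 20.02° = 69.98°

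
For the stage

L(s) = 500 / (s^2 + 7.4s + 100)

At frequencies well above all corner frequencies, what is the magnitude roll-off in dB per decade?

-40 dB/decade

Each pole contributes −20 dB/decade at high frequency; each zero contributes +20 dB/decade.
Net: 0 zero(s) − 2 pole(s) → -40 dB/decade.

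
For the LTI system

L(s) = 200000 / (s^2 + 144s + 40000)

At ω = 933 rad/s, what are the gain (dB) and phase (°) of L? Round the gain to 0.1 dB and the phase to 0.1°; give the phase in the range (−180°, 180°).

-12.5 dB, -170.8°

At s = jω = j933:
quadratic: (j933)² + 144·j933 + 40000 = -830489 + j134352 → |·| ≈ 8.4129e+05, ∠ ≈ 170.81°
|L| = 200000 / 8.4129e+05 ≈ 0.23773
Gain = 20 log₁₀(0.23773) ≈ -12.48 dB
∠L = 0.00° − 170.81° = -170.81°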